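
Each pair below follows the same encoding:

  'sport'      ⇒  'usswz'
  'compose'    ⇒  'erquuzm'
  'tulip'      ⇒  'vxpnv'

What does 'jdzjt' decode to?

haven

In sport: s→u is +2, p→s is +3, o→s is +4, r→w is +5 — the shift increases by 1 each position. Each letter shifts forward by (position + 2), i.e. 2, 3, 4, … — the shift grows by one for each successive letter.
Reversing it on jdzjt: j−2=h, d−3=a, z−4=v, j−5=e, t−6=n.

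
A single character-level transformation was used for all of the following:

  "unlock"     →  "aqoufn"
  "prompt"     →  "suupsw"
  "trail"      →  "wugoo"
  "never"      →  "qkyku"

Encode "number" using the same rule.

qapeku

The shift depends on letter class: consonant n→q is +3, but vowel u→a is +6. Two shifts are in play — +6 for a/e/i/o/u, +3 for every other letter.
Applying it to number: n(cons)+3=q, u(vowel)+6=a, m(cons)+3=p, b(cons)+3=e, e(vowel)+6=k, r(cons)+3=u.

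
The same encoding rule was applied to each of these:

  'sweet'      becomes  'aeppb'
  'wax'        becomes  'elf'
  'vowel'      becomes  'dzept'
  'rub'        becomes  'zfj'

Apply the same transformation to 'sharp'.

The rule splits by letter class: vowels +11, consonants +8.
For sharp: s(cons)+8=a, h(cons)+8=p, a(vowel)+11=l, r(cons)+8=z, p(cons)+8=x.

aplzx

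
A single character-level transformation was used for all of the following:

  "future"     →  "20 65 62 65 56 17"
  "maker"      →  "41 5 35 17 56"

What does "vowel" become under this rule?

The formula is n = 3×(alphabet index, a=1) + 2.
For vowel: v=22→68, o=15→47, w=23→71, e=5→17, l=12→38.

68 47 71 17 38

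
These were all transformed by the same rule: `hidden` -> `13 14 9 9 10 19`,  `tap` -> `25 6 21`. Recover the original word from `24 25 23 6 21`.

h is letter #8 and maps to 13: an offset of 5. Each letter is replaced by its alphabet position (a=1..z=26) + 5.
Reversing it on 24 25 23 6 21: 24→(24−5)÷1=19=s, 25→(25−5)÷1=20=t, 23→(23−5)÷1=18=r, 6→(6−5)÷1=1=a, 21→(21−5)÷1=16=p.

strap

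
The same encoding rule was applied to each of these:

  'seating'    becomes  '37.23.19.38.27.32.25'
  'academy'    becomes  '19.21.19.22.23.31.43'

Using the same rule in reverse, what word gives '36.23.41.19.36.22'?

s is letter #19 and maps to 37: an offset of 18. The number is (letter's place in the alphabet, a=1) + 18.
Reversing it on 36.23.41.19.36.22: 36→(36−18)÷1=18=r, 23→(23−18)÷1=5=e, 41→(41−18)÷1=23=w, 19→(19−18)÷1=1=a, 36→(36−18)÷1=18=r, 22→(22−18)÷1=4=d.

reward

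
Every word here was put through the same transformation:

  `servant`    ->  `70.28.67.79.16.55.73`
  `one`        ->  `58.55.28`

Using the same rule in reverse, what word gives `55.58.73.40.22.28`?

s(#19)→70 and e(#5)→28: differences scale by 3, so n = 3·pos + 13. With a=1..z=26, the number is 3·pos + 13.
Decoding 55.58.73.40.22.28: 55→(55−13)÷3=14=n, 58→(58−13)÷3=15=o, 73→(73−13)÷3=20=t, 40→(40−13)÷3=9=i, 22→(22−13)÷3=3=c, 28→(28−13)÷3=5=e.

notice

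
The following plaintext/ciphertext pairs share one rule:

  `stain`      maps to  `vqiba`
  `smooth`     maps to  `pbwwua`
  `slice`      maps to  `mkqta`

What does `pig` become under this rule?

The word is reversed, then every letter is shifted forward by 8.
For pig: reverse → gip; then shift: g+8=o, i+8=q, p+8=x.

oqx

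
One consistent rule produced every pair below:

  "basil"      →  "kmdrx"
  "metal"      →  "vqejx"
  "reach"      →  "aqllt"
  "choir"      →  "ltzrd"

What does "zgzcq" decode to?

Shifts by position in basil: pos 0: b→k (+9), pos 1: a→m (+12), pos 2: s→d (+11), pos 3: i→r (+9), pos 4: l→x (+12) — repeating every 3. It's a Vigenère-style cipher with numeric key [9,12,11]: position i shifts by key[i mod 3].
Undoing it on zgzcq: z−9=q, g−12=u, z−11=o, c−9=t, q−12=e.

quote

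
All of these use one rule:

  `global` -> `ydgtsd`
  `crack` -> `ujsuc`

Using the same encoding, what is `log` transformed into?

Compare letters: g→y is +18, l→d is +18, o→g is +18 — a constant shift. Every letter moves 18 places later in the alphabet, wrapping around z→a.
For log: l+18=d, o+18=g, g+18=y.

dgy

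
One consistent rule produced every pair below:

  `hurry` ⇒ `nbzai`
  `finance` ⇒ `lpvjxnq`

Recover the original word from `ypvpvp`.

In hurry: h→n is +6, u→b is +7, r→z is +8, r→a is +9 — the shift increases by 1 each position. Each letter shifts forward by (position + 6), i.e. 6, 7, 8, … — the shift grows by one for each successive letter.
Undoing it on ypvpvp: y−6=s, p−7=i, v−8=n, p−9=g, v−10=l, p−11=e.

single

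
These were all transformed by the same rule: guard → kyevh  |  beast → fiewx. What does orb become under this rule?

Compare letters: g→k is +4, u→y is +4, a→e is +4 — a constant shift. It's a constant shift of +4 (ROT4).
For orb: o+4=s, r+4=v, b+4=f.

svf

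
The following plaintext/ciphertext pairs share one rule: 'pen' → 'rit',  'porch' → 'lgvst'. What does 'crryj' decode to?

funny

The output letters match the input read backwards, each shifted +4: pen reversed is nep. Two steps: reverse the string, then apply a Caesar shift of +4.
Undoing it on crryj: shift back: c−4=y, r−4=n, r−4=n, y−4=u, j−4=f → ynnuf; then reverse → funny.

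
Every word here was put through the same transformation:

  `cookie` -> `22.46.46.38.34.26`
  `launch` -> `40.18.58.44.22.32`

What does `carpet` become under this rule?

22.18.52.48.26.56

With a=1..z=26, the number is 2·pos + 16.
On carpet: c=3→22, a=1→18, r=18→52, p=16→48, e=5→26, t=20→56.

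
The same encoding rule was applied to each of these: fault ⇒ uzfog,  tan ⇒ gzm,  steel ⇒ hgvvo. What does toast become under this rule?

glzhg

Each pair mirrors across the alphabet (f↔u, a↔z, u↔f): positions sum to 25. This is the alphabet-reversal cipher (Atbash): a becomes z, b becomes y, etc.
Applying it to toast: t↔g, o↔l, a↔z, s↔h, t↔g.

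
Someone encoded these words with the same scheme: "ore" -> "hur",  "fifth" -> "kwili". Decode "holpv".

smile

The output letters match the input read backwards, each shifted +3: ore reversed is ero. Two steps: reverse the string, then apply a Caesar shift of +3.
Reversing it on holpv: shift back: h−3=e, o−3=l, l−3=i, p−3=m, v−3=s → elims; then reverse → smile.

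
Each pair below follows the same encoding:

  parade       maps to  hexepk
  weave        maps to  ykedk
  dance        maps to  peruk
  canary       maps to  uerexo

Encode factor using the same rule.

Each letter's alphabet position (a=0..z=25) is mapped through 21·x+4 mod 26 — an affine cipher.
Applying it to factor: f(5)→21·5+4≡5=f; a(0)→21·0+4≡4=e; c(2)→21·2+4≡20=u; t(19)→21·19+4≡13=n; o(14)→21·14+4≡12=m; r(17)→21·17+4≡23=x (all mod 26).

feunmx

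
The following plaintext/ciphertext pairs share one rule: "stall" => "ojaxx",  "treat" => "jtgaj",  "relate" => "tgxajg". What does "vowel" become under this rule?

ziugx

Each letter's alphabet position (a=0..z=25) is mapped through 21·x+0 mod 26 — an affine cipher.
Applying it to vowel: v(21)→21·21+0≡25=z; o(14)→21·14+0≡8=i; w(22)→21·22+0≡20=u; e(4)→21·4+0≡6=g; l(11)→21·11+0≡23=x (all mod 26).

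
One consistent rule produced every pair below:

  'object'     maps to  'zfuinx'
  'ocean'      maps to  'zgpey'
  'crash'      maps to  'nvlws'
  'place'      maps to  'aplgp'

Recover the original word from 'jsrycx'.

The shifts repeat in a cycle of length 2: positions 0,1,… shift by +11, +4, then the pattern repeats.
Reversing it on jsrycx: j−11=y, s−4=o, r−11=g, y−4=u, c−11=r, x−4=t.

yogurt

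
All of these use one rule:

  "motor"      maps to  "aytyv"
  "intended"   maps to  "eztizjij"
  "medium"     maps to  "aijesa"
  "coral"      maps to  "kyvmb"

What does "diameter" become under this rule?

jemaitiv

m(12)→a(0) and o(14)→y(24) fit y≡25x+12 (mod 26); the inverse of 25 mod 26 is 25. This is an affine cipher: with a=0,…,z=25, each position x becomes (25x+12) mod 26.
For diameter: d(3)→25·3+12≡9=j; i(8)→25·8+12≡4=e; a(0)→25·0+12≡12=m; m(12)→25·12+12≡0=a; e(4)→25·4+12≡8=i; t(19)→25·19+12≡19=t; e(4)→25·4+12≡8=i; r(17)→25·17+12≡21=v (all mod 26).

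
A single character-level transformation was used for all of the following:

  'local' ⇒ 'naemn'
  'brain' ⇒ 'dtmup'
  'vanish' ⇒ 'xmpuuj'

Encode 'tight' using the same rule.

The rule splits by letter class: vowels +12, consonants +2.
On tight: t(cons)+2=v, i(vowel)+12=u, g(cons)+2=i, h(cons)+2=j, t(cons)+2=v.

vuijv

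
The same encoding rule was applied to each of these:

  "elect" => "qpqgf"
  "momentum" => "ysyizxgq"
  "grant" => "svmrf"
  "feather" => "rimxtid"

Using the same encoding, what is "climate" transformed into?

opuqmxq

Shifts by position in elect: pos 0: e→q (+12), pos 1: l→p (+4), pos 2: e→q (+12), pos 3: c→g (+4) — repeating every 2. It's a Vigenère-style cipher with numeric key [12,4]: position i shifts by key[i mod 2].
On climate: c+12=o, l+4=p, i+12=u, m+4=q, a+12=m, t+4=x, e+12=q.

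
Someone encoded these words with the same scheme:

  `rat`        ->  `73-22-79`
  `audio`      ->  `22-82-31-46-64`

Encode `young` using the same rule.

94-64-82-61-40

r(#18)→73 and a(#1)→22: differences scale by 3, so n = 3·pos + 19. The formula is n = 3×(alphabet index, a=1) + 19.
On young: y=25→94, o=15→64, u=21→82, n=14→61, g=7→40.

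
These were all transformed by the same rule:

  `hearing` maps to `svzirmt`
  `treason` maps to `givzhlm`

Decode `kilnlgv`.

promote

Letters are reflected about the middle of the alphabet (position → 25−position): Atbash.
Reversing it on kilnlgv: k↔p, i↔r, l↔o, n↔m, l↔o, g↔t, v↔e.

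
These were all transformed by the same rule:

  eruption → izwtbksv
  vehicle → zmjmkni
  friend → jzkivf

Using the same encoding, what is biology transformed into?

Shifts by position in eruption: pos 0: e→i (+4), pos 1: r→z (+8), pos 2: u→w (+2), pos 3: p→t (+4), pos 4: t→b (+8), pos 5: i→k (+2) — repeating every 3. The shifts repeat in a cycle of length 3: positions 0,1,… shift by +4, +8, +2, then the pattern repeats.
On biology: b+4=f, i+8=q, o+2=q, l+4=p, o+8=w, g+2=i, y+4=c.

fqqpwic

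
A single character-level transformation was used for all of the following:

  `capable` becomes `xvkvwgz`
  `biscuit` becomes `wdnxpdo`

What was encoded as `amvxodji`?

This is a Caesar cipher with shift 21.
Reversing it on amvxodji: a−21=f, m−21=r, v−21=a, x−21=c, o−21=t, d−21=i, j−21=o, i−21=n.

fraction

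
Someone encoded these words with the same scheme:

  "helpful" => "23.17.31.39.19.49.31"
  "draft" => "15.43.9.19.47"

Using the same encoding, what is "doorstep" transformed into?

15.37.37.43.45.47.17.39

h(#8)→23 and e(#5)→17: differences scale by 2, so n = 2·pos + 7. With a=1..z=26, the number is 2·pos + 7.
On doorstep: d=4→15, o=15→37, o=15→37, r=18→43, s=19→45, t=20→47, e=5→17, p=16→39.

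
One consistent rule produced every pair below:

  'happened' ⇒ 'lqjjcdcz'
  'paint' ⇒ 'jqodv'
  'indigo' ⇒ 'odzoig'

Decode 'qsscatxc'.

assemble

h(7)→l(11) and a(0)→q(16) fit y≡3x+16 (mod 26); the inverse of 3 mod 26 is 9. Each letter's alphabet position (a=0..z=25) is mapped through 3·x+16 mod 26 — an affine cipher.
Undoing it on qsscatxc: q(16)→9·(16−16)≡0=a; s(18)→9·(18−16)≡18=s; s(18)→9·(18−16)≡18=s; c(2)→9·(2−16)≡4=e; a(0)→9·(0−16)≡12=m; t(19)→9·(19−16)≡1=b; x(23)→9·(23−16)≡11=l; c(2)→9·(2−16)≡4=e (all mod 26).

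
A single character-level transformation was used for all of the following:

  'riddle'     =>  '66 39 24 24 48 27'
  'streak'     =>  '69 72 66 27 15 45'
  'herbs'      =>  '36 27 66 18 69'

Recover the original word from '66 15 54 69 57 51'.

r(#18)→66 and i(#9)→39: differences scale by 3, so n = 3·pos + 12. With a=1..z=26, the number is 3·pos + 12.
Undoing it on 66 15 54 69 57 51: 66→(66−12)÷3=18=r, 15→(15−12)÷3=1=a, 54→(54−12)÷3=14=n, 69→(69−12)÷3=19=s, 57→(57−12)÷3=15=o, 51→(51−12)÷3=13=m.

ransom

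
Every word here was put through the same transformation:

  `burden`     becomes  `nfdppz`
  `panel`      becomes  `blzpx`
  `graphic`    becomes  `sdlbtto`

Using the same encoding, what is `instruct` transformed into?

tzefdfof

The shift depends on letter class: consonant b→n is +12, but vowel u→f is +11. Vowels shift forward by 11 and consonants shift forward by 12.
For instruct: i(vowel)+11=t, n(cons)+12=z, s(cons)+12=e, t(cons)+12=f, r(cons)+12=d, u(vowel)+11=f, c(cons)+12=o, t(cons)+12=f.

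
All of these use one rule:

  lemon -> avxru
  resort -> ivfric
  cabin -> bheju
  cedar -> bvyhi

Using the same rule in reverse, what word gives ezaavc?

bullet

This is an affine cipher: with a=0,…,z=25, each position x becomes (23x+7) mod 26.
Undoing it on ezaavc: e(4)→17·(4−7)≡1=b; z(25)→17·(25−7)≡20=u; a(0)→17·(0−7)≡11=l; a(0)→17·(0−7)≡11=l; v(21)→17·(21−7)≡4=e; c(2)→17·(2−7)≡19=t (all mod 26).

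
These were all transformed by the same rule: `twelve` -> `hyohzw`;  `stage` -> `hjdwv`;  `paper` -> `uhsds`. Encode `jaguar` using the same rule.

Two steps: reverse the string, then apply a Caesar shift of +3.
Applying it to jaguar: reverse → raugaj; then shift: r+3=u, a+3=d, u+3=x, g+3=j, a+3=d, j+3=m.

udxjdm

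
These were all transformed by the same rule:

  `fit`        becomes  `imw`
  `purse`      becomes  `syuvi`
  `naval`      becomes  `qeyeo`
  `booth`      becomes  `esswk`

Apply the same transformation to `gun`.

jyq

Two shifts are in play — +4 for a/e/i/o/u, +3 for every other letter.
On gun: g(cons)+3=j, u(vowel)+4=y, n(cons)+3=q.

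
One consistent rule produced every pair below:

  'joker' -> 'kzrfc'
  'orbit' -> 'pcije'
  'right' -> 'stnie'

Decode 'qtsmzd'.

pillow

Shifts by position in joker: pos 0: j→k (+1), pos 1: o→z (+11), pos 2: k→r (+7), pos 3: e→f (+1), pos 4: r→c (+11) — repeating every 3. A repeating key of period 3 is used — shifts +1, +11, +7 over and over.
Undoing it on qtsmzd: q−1=p, t−11=i, s−7=l, m−1=l, z−11=o, d−7=w.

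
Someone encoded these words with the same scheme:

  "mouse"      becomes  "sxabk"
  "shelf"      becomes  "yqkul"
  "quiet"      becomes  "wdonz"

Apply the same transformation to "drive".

jaoek

Shifts by position in mouse: pos 0: m→s (+6), pos 1: o→x (+9), pos 2: u→a (+6), pos 3: s→b (+9) — repeating every 2. The shifts repeat in a cycle of length 2: positions 0,1,… shift by +6, +9, then the pattern repeats.
Applying it to drive: d+6=j, r+9=a, i+6=o, v+9=e, e+6=k.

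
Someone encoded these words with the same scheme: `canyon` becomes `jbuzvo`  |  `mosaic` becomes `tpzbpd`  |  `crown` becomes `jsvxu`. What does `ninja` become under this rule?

Shifts by position in canyon: pos 0: c→j (+7), pos 1: a→b (+1), pos 2: n→u (+7), pos 3: y→z (+1) — repeating every 2. The shifts repeat in a cycle of length 2: positions 0,1,… shift by +7, +1, then the pattern repeats.
On ninja: n+7=u, i+1=j, n+7=u, j+1=k, a+7=h.

ujukh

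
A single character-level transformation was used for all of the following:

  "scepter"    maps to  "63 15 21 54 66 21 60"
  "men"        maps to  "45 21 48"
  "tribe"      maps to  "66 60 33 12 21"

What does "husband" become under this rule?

s(#19)→63 and c(#3)→15: differences scale by 3, so n = 3·pos + 6. Each letter becomes 3×(its alphabet position, a=1..z=26) + 6.
Applying it to husband: h=8→30, u=21→69, s=19→63, b=2→12, a=1→9, n=14→48, d=4→18.

30 69 63 12 9 48 18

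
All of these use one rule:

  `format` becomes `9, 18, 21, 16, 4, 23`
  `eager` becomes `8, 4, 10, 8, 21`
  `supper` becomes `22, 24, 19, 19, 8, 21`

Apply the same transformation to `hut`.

11, 24, 23

f is letter #6 and maps to 9: an offset of 3. Each letter is replaced by its alphabet position (a=1..z=26) + 3.
Applying it to hut: h=8→11, u=21→24, t=20→23.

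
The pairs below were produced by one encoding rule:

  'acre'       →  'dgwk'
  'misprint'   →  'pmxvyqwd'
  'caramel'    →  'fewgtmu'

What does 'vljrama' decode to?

In acre: a→d is +3, c→g is +4, r→w is +5, e→k is +6 — the shift increases by 1 each position. The shift increases by 1 at each position, starting from +3: 3, 4, 5, ….
Decoding vljrama: v−3=s, l−4=h, j−5=e, r−6=l, a−7=t, m−8=e, a−9=r.

shelter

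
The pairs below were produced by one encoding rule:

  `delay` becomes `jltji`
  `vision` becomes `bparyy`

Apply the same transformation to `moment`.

svunxe

In delay: d→j is +6, e→l is +7, l→t is +8, a→j is +9 — the shift increases by 1 each position. The shift increases by 1 at each position, starting from +6: 6, 7, 8, ….
For moment: m+6=s, o+7=v, m+8=u, e+9=n, n+10=x, t+11=e.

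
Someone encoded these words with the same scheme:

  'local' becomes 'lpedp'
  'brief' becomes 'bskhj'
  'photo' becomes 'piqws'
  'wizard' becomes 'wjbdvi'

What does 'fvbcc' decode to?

fuzzy

Letter i (0-indexed) is shifted by i+0, so successive shifts are 0, 1, 2, ….
Reversing it on fvbcc: f−0=f, v−1=u, b−2=z, c−3=z, c−4=y.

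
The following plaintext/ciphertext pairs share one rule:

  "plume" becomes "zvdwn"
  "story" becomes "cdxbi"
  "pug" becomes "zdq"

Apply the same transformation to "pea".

The shift depends on letter class: consonant p→z is +10, but vowel u→d is +9. Two shifts are in play — +9 for a/e/i/o/u, +10 for every other letter.
On pea: p(cons)+10=z, e(vowel)+9=n, a(vowel)+9=j.

znj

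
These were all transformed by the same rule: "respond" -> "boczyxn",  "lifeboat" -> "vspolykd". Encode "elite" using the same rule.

Compare letters: r→b is +10, e→o is +10, s→c is +10 — a constant shift. It's a constant shift of +10 (ROT10).
For elite: e+10=o, l+10=v, i+10=s, t+10=d, e+10=o.

ovsdo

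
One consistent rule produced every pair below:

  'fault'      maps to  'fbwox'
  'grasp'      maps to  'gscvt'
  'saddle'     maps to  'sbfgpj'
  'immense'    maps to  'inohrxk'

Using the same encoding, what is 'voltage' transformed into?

Each letter shifts forward by its position index (0, 1, 2, …) — the shift grows by one for each successive letter.
Applying it to voltage: v+0=v, o+1=p, l+2=n, t+3=w, a+4=e, g+5=l, e+6=k.

vpnwelk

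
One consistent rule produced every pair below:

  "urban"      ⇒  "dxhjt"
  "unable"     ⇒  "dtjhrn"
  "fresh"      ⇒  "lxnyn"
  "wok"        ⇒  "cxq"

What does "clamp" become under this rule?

The shift depends on letter class: consonant r→x is +6, but vowel u→d is +9. Vowels shift forward by 9 and consonants shift forward by 6.
For clamp: c(cons)+6=i, l(cons)+6=r, a(vowel)+9=j, m(cons)+6=s, p(cons)+6=v.

irjsv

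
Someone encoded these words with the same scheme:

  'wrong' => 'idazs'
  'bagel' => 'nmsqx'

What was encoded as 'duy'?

Every letter moves 12 places later in the alphabet, wrapping around z→a.
Reversing it on duy: d−12=r, u−12=i, y−12=m.

rim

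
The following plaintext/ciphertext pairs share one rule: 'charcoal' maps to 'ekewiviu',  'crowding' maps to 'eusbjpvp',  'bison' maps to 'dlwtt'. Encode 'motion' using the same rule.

In charcoal: c→e is +2, h→k is +3, a→e is +4, r→w is +5 — the shift increases by 1 each position. Letter i (0-indexed) is shifted by i+2, so successive shifts are 2, 3, 4, ….
Applying it to motion: m+2=o, o+3=r, t+4=x, i+5=n, o+6=u, n+7=u.

orxnuu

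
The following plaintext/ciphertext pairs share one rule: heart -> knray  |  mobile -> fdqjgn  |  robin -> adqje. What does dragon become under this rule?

oarlde

h(7)→k(10) and e(4)→n(13) fit y≡25x+17 (mod 26); the inverse of 25 mod 26 is 25. Each letter's alphabet position (a=0..z=25) is mapped through 25·x+17 mod 26 — an affine cipher.
On dragon: d(3)→25·3+17≡14=o; r(17)→25·17+17≡0=a; a(0)→25·0+17≡17=r; g(6)→25·6+17≡11=l; o(14)→25·14+17≡3=d; n(13)→25·13+17≡4=e (all mod 26).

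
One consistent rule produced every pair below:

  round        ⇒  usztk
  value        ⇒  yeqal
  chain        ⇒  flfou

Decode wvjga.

treat

In round: r→u is +3, o→s is +4, u→z is +5, n→t is +6 — the shift increases by 1 each position. Letter i (0-indexed) is shifted by i+3, so successive shifts are 3, 4, 5, ….
Undoing it on wvjga: w−3=t, v−4=r, j−5=e, g−6=a, a−7=t.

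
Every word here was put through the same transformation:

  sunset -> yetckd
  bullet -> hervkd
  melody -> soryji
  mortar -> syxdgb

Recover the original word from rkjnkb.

ladder

A repeating key of period 2 is used — shifts +6, +10 over and over.
Decoding rkjnkb: r−6=l, k−10=a, j−6=d, n−10=d, k−6=e, b−10=r.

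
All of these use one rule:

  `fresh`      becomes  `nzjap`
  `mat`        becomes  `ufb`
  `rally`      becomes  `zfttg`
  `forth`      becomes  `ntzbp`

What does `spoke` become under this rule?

The shift depends on letter class: consonant f→n is +8, but vowel e→j is +5. Two shifts are in play — +5 for a/e/i/o/u, +8 for every other letter.
Applying it to spoke: s(cons)+8=a, p(cons)+8=x, o(vowel)+5=t, k(cons)+8=s, e(vowel)+5=j.

axtsj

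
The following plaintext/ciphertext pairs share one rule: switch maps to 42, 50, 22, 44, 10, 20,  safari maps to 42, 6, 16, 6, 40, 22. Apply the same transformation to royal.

40, 34, 54, 6, 28

s(#19)→42 and w(#23)→50: differences scale by 2, so n = 2·pos + 4. With a=1..z=26, the number is 2·pos + 4.
On royal: r=18→40, o=15→34, y=25→54, a=1→6, l=12→28.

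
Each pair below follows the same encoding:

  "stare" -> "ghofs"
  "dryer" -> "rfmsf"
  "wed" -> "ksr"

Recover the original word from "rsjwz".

devil

Compare letters: s→g is +14, t→h is +14, a→o is +14 — a constant shift. It's a constant shift of +14 (ROT14).
Undoing it on rsjwz: r−14=d, s−14=e, j−14=v, w−14=i, z−14=l.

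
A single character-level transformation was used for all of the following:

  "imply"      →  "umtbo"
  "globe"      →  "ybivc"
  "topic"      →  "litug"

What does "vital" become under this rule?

i(8)→u(20) and m(12)→m(12) fit y≡11x+10 (mod 26); the inverse of 11 mod 26 is 19. Each letter's alphabet position (a=0..z=25) is mapped through 11·x+10 mod 26 — an affine cipher.
For vital: v(21)→11·21+10≡7=h; i(8)→11·8+10≡20=u; t(19)→11·19+10≡11=l; a(0)→11·0+10≡10=k; l(11)→11·11+10≡1=b (all mod 26).

hulkb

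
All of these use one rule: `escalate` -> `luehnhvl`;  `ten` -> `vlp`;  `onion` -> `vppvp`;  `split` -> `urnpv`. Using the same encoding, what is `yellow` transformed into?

alnnvy

The shift depends on letter class: consonant s→u is +2, but vowel e→l is +7. Vowels shift forward by 7 and consonants shift forward by 2.
On yellow: y(cons)+2=a, e(vowel)+7=l, l(cons)+2=n, l(cons)+2=n, o(vowel)+7=v, w(cons)+2=y.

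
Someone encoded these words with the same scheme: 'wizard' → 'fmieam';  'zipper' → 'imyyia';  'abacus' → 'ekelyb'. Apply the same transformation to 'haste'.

qebci

The shift depends on letter class: consonant w→f is +9, but vowel i→m is +4. Vowels shift forward by 4 and consonants shift forward by 9.
On haste: h(cons)+9=q, a(vowel)+4=e, s(cons)+9=b, t(cons)+9=c, e(vowel)+4=i.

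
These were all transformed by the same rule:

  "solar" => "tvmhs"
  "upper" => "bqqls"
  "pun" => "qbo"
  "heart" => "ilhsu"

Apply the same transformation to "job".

kvc

The shift depends on letter class: consonant s→t is +1, but vowel o→v is +7. Vowels shift forward by 7 and consonants shift forward by 1.
Applying it to job: j(cons)+1=k, o(vowel)+7=v, b(cons)+1=c.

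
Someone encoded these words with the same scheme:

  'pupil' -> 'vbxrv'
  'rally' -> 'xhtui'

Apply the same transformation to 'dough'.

Letter i (0-indexed) is shifted by i+6, so successive shifts are 6, 7, 8, ….
Applying it to dough: d+6=j, o+7=v, u+8=c, g+9=p, h+10=r.

jvcpr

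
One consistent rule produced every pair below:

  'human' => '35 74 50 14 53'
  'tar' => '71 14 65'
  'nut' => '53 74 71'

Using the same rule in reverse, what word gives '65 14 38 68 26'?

raise

h(#8)→35 and u(#21)→74: differences scale by 3, so n = 3·pos + 11. Each letter becomes 3×(its alphabet position, a=1..z=26) + 11.
Undoing it on 65 14 38 68 26: 65→(65−11)÷3=18=r, 14→(14−11)÷3=1=a, 38→(38−11)÷3=9=i, 68→(68−11)÷3=19=s, 26→(26−11)÷3=5=e.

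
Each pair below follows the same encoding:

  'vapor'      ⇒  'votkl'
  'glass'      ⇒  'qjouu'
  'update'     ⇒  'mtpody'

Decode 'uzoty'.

shape

v(21)→v(21) and a(0)→o(14) fit y≡9x+14 (mod 26); the inverse of 9 mod 26 is 3. This is an affine cipher: with a=0,…,z=25, each position x becomes (9x+14) mod 26.
Reversing it on uzoty: u(20)→3·(20−14)≡18=s; z(25)→3·(25−14)≡7=h; o(14)→3·(14−14)≡0=a; t(19)→3·(19−14)≡15=p; y(24)→3·(24−14)≡4=e (all mod 26).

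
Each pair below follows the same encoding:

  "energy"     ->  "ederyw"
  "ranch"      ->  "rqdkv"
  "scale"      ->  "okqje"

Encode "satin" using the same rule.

oqlsd

e(4)→e(4) and n(13)→d(3) fit y≡23x+16 (mod 26); the inverse of 23 mod 26 is 17. Each letter's alphabet position (a=0..z=25) is mapped through 23·x+16 mod 26 — an affine cipher.
For satin: s(18)→23·18+16≡14=o; a(0)→23·0+16≡16=q; t(19)→23·19+16≡11=l; i(8)→23·8+16≡18=s; n(13)→23·13+16≡3=d (all mod 26).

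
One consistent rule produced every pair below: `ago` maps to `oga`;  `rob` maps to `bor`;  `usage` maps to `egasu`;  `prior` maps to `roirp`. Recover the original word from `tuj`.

jut

The output letters match the input read backwards: ago reversed is oga. It's just the letters in reverse order.
Undoing it on tuj: then reverse → jut.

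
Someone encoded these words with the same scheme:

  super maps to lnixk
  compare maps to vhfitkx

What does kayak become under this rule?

dtrtd

Compare letters: s→l is +19, u→n is +19, p→i is +19 — a constant shift. Every letter moves 19 places later in the alphabet, wrapping around z→a.
Applying it to kayak: k+19=d, a+19=t, y+19=r, a+19=t, k+19=d.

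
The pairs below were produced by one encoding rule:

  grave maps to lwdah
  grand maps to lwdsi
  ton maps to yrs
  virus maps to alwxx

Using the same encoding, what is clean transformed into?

hqhds

The shift depends on letter class: consonant g→l is +5, but vowel a→d is +3. Vowels shift forward by 3 and consonants shift forward by 5.
For clean: c(cons)+5=h, l(cons)+5=q, e(vowel)+3=h, a(vowel)+3=d, n(cons)+5=s.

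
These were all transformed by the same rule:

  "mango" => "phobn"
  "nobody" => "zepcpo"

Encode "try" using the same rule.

zsu

Two steps: reverse the string, then apply a Caesar shift of +1.
For try: reverse → yrt; then shift: y+1=z, r+1=s, t+1=u.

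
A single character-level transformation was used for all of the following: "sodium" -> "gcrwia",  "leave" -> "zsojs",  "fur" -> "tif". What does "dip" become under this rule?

rwd

It's a constant shift of +14 (ROT14).
Applying it to dip: d+14=r, i+14=w, p+14=d.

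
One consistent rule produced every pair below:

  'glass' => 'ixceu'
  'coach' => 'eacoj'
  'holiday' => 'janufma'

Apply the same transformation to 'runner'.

tgpzgd

Shifts by position in glass: pos 0: g→i (+2), pos 1: l→x (+12), pos 2: a→c (+2), pos 3: s→e (+12) — repeating every 2. It's a Vigenère-style cipher with numeric key [2,12]: position i shifts by key[i mod 2].
On runner: r+2=t, u+12=g, n+2=p, n+12=z, e+2=g, r+12=d.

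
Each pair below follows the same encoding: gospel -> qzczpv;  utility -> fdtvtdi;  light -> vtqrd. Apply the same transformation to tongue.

dzxqfp

The shift depends on letter class: consonant g→q is +10, but vowel o→z is +11. Vowels shift forward by 11 and consonants shift forward by 10.
For tongue: t(cons)+10=d, o(vowel)+11=z, n(cons)+10=x, g(cons)+10=q, u(vowel)+11=f, e(vowel)+11=p.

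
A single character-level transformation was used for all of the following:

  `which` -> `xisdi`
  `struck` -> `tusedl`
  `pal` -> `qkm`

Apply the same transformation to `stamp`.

Vowels shift forward by 10 and consonants shift forward by 1.
For stamp: s(cons)+1=t, t(cons)+1=u, a(vowel)+10=k, m(cons)+1=n, p(cons)+1=q.

tuknq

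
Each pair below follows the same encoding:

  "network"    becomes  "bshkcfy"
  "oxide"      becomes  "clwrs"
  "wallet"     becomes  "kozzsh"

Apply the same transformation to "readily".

fsorwzm

This is a Caesar cipher with shift 14.
For readily: r+14=f, e+14=s, a+14=o, d+14=r, i+14=w, l+14=z, y+14=m.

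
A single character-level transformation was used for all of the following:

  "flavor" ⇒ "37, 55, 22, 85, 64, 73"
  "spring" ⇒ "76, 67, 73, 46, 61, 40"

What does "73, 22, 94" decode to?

With a=1..z=26, the number is 3·pos + 19.
Reversing it on 73, 22, 94: 73→(73−19)÷3=18=r, 22→(22−19)÷3=1=a, 94→(94−19)÷3=25=y.

ray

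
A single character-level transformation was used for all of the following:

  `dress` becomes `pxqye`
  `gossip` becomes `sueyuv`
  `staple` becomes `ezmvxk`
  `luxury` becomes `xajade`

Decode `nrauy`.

bloom

Shifts by position in dress: pos 0: d→p (+12), pos 1: r→x (+6), pos 2: e→q (+12), pos 3: s→y (+6) — repeating every 2. It's a Vigenère-style cipher with numeric key [12,6]: position i shifts by key[i mod 2].
Reversing it on nrauy: n−12=b, r−6=l, a−12=o, u−6=o, y−12=m.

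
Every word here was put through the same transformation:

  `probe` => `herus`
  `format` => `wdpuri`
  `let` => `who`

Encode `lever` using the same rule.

uhyho

The output letters match the input read backwards, each shifted +3: probe reversed is eborp. Read the word backwards and shift each letter +3.
For lever: reverse → revel; then shift: r+3=u, e+3=h, v+3=y, e+3=h, l+3=o.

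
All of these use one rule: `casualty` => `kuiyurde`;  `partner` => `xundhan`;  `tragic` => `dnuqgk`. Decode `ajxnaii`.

c(2)→k(10) and a(0)→u(20) fit y≡21x+20 (mod 26); the inverse of 21 mod 26 is 5. This is an affine cipher: with a=0,…,z=25, each position x becomes (21x+20) mod 26.
Reversing it on ajxnaii: a(0)→5·(0−20)≡4=e; j(9)→5·(9−20)≡23=x; x(23)→5·(23−20)≡15=p; n(13)→5·(13−20)≡17=r; a(0)→5·(0−20)≡4=e; i(8)→5·(8−20)≡18=s; i(8)→5·(8−20)≡18=s (all mod 26).

express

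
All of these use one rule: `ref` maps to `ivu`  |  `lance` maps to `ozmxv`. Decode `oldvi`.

Letters are reflected about the middle of the alphabet (position → 25−position): Atbash.
Decoding oldvi: o↔l, l↔o, d↔w, v↔e, i↔r.

lower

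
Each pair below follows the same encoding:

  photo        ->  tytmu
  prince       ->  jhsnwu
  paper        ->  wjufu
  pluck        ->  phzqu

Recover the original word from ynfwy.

trait

The word is reversed, then every letter is shifted forward by 5.
Undoing it on ynfwy: shift back: y−5=t, n−5=i, f−5=a, w−5=r, y−5=t → tiart; then reverse → trait.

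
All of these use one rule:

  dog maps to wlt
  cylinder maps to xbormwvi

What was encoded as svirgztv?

heritage

Each pair mirrors across the alphabet (d↔w, o↔l, g↔t): positions sum to 25. Each letter is replaced by its mirror in the alphabet: a↔z, b↔y, c↔x, and so on (the Atbash cipher).
Undoing it on svirgztv: s↔h, v↔e, i↔r, r↔i, g↔t, z↔a, t↔g, v↔e.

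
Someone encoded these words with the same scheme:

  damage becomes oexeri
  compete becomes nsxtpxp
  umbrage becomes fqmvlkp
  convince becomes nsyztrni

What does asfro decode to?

Shifts by position in damage: pos 0: d→o (+11), pos 1: a→e (+4), pos 2: m→x (+11), pos 3: a→e (+4) — repeating every 2. The shifts repeat in a cycle of length 2: positions 0,1,… shift by +11, +4, then the pattern repeats.
Reversing it on asfro: a−11=p, s−4=o, f−11=u, r−4=n, o−11=d.

pound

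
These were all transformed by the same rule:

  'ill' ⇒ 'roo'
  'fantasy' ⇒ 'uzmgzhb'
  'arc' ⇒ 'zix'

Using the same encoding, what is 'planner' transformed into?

kozmmvi

Each pair mirrors across the alphabet (i↔r, l↔o, l↔o): positions sum to 25. This is the alphabet-reversal cipher (Atbash): a becomes z, b becomes y, etc.
For planner: p↔k, l↔o, a↔z, n↔m, n↔m, e↔v, r↔i.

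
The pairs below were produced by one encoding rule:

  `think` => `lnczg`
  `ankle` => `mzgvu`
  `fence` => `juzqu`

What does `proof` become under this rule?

dhooj

t(19)→l(11) and h(7)→n(13) fit y≡15x+12 (mod 26); the inverse of 15 mod 26 is 7. This is an affine cipher: with a=0,…,z=25, each position x becomes (15x+12) mod 26.
For proof: p(15)→15·15+12≡3=d; r(17)→15·17+12≡7=h; o(14)→15·14+12≡14=o; o(14)→15·14+12≡14=o; f(5)→15·5+12≡9=j (all mod 26).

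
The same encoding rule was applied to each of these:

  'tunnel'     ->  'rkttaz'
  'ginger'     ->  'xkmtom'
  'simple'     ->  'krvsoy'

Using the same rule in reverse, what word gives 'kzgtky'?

senate

The output letters match the input read backwards, each shifted +6: tunnel reversed is lennut. The word is reversed, then every letter is shifted forward by 6.
Decoding kzgtky: shift back: k−6=e, z−6=t, g−6=a, t−6=n, k−6=e, y−6=s → etanes; then reverse → senate.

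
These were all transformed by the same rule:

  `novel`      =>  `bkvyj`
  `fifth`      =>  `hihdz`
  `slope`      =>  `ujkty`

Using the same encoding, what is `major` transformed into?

n(13)→b(1) and o(14)→k(10) fit y≡9x+14 (mod 26); the inverse of 9 mod 26 is 3. Each letter's alphabet position (a=0..z=25) is mapped through 9·x+14 mod 26 — an affine cipher.
On major: m(12)→9·12+14≡18=s; a(0)→9·0+14≡14=o; j(9)→9·9+14≡17=r; o(14)→9·14+14≡10=k; r(17)→9·17+14≡11=l (all mod 26).

sorkl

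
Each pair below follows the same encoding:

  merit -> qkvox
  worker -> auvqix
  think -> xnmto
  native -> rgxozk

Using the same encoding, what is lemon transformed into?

Shifts by position in merit: pos 0: m→q (+4), pos 1: e→k (+6), pos 2: r→v (+4), pos 3: i→o (+6) — repeating every 2. It's a Vigenère-style cipher with numeric key [4,6]: position i shifts by key[i mod 2].
Applying it to lemon: l+4=p, e+6=k, m+4=q, o+6=u, n+4=r.

pkqur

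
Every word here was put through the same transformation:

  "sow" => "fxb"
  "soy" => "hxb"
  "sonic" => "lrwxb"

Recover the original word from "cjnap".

The output letters match the input read backwards, each shifted +9: sow reversed is wos. Two steps: reverse the string, then apply a Caesar shift of +9.
Reversing it on cjnap: shift back: c−9=t, j−9=a, n−9=e, a−9=r, p−9=g → taerg; then reverse → great.

great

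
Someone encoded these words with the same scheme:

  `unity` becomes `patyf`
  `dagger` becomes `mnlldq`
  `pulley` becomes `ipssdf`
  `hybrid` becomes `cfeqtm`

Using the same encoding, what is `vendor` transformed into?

Each letter's alphabet position (a=0..z=25) is mapped through 17·x+13 mod 26 — an affine cipher.
On vendor: v(21)→17·21+13≡6=g; e(4)→17·4+13≡3=d; n(13)→17·13+13≡0=a; d(3)→17·3+13≡12=m; o(14)→17·14+13≡17=r; r(17)→17·17+13≡16=q (all mod 26).

gdamrq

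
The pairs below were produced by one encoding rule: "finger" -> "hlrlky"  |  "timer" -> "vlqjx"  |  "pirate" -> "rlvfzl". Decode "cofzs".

In finger: f→h is +2, i→l is +3, n→r is +4, g→l is +5 — the shift increases by 1 each position. The shift increases by 1 at each position, starting from +2: 2, 3, 4, ….
Reversing it on cofzs: c−2=a, o−3=l, f−4=b, z−5=u, s−6=m.

album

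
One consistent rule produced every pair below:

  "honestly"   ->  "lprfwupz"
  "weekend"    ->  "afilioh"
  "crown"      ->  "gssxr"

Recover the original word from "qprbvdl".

monarch

Shifts by position in honestly: pos 0: h→l (+4), pos 1: o→p (+1), pos 2: n→r (+4), pos 3: e→f (+1) — repeating every 2. It's a Vigenère-style cipher with numeric key [4,1]: position i shifts by key[i mod 2].
Undoing it on qprbvdl: q−4=m, p−1=o, r−4=n, b−1=a, v−4=r, d−1=c, l−4=h.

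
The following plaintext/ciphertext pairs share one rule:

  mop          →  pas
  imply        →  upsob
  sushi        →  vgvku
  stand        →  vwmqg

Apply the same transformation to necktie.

The shift depends on letter class: consonant m→p is +3, but vowel o→a is +12. The rule splits by letter class: vowels +12, consonants +3.
On necktie: n(cons)+3=q, e(vowel)+12=q, c(cons)+3=f, k(cons)+3=n, t(cons)+3=w, i(vowel)+12=u, e(vowel)+12=q.

qqfnwuq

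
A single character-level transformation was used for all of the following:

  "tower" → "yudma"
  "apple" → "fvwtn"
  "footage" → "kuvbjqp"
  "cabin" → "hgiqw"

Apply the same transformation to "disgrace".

In tower: t→y is +5, o→u is +6, w→d is +7, e→m is +8 — the shift increases by 1 each position. Each letter shifts forward by (position + 5), i.e. 5, 6, 7, … — the shift grows by one for each successive letter.
For disgrace: d+5=i, i+6=o, s+7=z, g+8=o, r+9=a, a+10=k, c+11=n, e+12=q.

iozoaknq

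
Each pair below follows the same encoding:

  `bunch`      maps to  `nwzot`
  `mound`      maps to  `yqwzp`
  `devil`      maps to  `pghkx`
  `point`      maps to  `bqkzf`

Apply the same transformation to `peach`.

bgcot

The shift depends on letter class: consonant b→n is +12, but vowel u→w is +2. Vowels shift forward by 2 and consonants shift forward by 12.
Applying it to peach: p(cons)+12=b, e(vowel)+2=g, a(vowel)+2=c, c(cons)+12=o, h(cons)+12=t.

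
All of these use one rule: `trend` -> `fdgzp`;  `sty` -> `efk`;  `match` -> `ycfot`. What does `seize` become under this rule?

egklg

The shift depends on letter class: consonant t→f is +12, but vowel e→g is +2. Two shifts are in play — +2 for a/e/i/o/u, +12 for every other letter.
For seize: s(cons)+12=e, e(vowel)+2=g, i(vowel)+2=k, z(cons)+12=l, e(vowel)+2=g.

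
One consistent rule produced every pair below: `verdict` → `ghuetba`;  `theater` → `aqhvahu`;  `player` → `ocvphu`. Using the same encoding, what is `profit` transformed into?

oulkta

v(21)→g(6) and e(4)→h(7) fit y≡3x+21 (mod 26); the inverse of 3 mod 26 is 9. This is an affine cipher: with a=0,…,z=25, each position x becomes (3x+21) mod 26.
On profit: p(15)→3·15+21≡14=o; r(17)→3·17+21≡20=u; o(14)→3·14+21≡11=l; f(5)→3·5+21≡10=k; i(8)→3·8+21≡19=t; t(19)→3·19+21≡0=a (all mod 26).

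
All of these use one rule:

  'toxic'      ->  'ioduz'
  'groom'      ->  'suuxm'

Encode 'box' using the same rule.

Two steps: reverse the string, then apply a Caesar shift of +6.
Applying it to box: reverse → xob; then shift: x+6=d, o+6=u, b+6=h.

duh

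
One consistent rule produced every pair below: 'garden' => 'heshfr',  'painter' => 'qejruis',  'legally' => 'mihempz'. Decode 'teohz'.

sandy

Shifts by position in garden: pos 0: g→h (+1), pos 1: a→e (+4), pos 2: r→s (+1), pos 3: d→h (+4) — repeating every 2. It's a Vigenère-style cipher with numeric key [1,4]: position i shifts by key[i mod 2].
Decoding teohz: t−1=s, e−4=a, o−1=n, h−4=d, z−1=y.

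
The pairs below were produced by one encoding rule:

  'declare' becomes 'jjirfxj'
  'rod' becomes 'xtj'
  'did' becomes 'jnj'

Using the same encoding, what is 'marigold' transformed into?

The shift depends on letter class: consonant d→j is +6, but vowel e→j is +5. Two shifts are in play — +5 for a/e/i/o/u, +6 for every other letter.
For marigold: m(cons)+6=s, a(vowel)+5=f, r(cons)+6=x, i(vowel)+5=n, g(cons)+6=m, o(vowel)+5=t, l(cons)+6=r, d(cons)+6=j.

sfxnmtrj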